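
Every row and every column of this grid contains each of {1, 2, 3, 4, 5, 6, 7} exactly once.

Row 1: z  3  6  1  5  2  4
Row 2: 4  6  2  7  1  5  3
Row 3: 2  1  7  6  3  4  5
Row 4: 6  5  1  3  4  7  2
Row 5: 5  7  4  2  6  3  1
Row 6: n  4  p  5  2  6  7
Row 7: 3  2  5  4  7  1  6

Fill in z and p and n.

For row 6, column 3: column 3 already has {1, 2, 4, 5, 6, 7}; that leaves 3.
At (row 6, col 1): row 6 already has {2, 3, 4, 5, 6, 7}, so the value is 1.
Cell (1,1): row 1 already has {1, 2, 3, 4, 5, 6} → 7.

z = 7, p = 3, n = 1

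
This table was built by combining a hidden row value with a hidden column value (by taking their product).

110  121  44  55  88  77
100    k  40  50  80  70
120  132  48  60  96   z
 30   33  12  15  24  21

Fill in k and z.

k = 110, z = 84

Each row is a constant multiple of every other row — this is a multiplication table with the headers hidden.
Row 2 is 80/88 = 10/11 times row 1, so its entry in column 2 is 121 × 10/11 = 110.
Row 3 is 96/88 = 12/11 times row 1, so its entry in column 6 is 77 × 12/11 = 84.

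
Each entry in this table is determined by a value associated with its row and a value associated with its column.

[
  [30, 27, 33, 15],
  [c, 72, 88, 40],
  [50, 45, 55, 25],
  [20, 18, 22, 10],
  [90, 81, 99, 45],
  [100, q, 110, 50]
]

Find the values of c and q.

c = 80, q = 90

Each row is a constant multiple of every other row — this is a multiplication table with the headers hidden.
Row 2 is 88/33 = 8/3 times row 1, so its entry in column 1 is 30 × 8/3 = 80.
Row 6 is 110/33 = 10/3 times row 1, so its entry in column 2 is 27 × 10/3 = 90.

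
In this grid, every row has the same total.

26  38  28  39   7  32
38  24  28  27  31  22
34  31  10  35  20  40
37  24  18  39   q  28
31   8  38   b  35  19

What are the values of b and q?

Row 1 sums to 170 and so does row 3; that's the common total.
In row 5 the known cells total 131, leaving 170 − 131 = 39.
In row 4 the known cells total 146, leaving 170 − 146 = 24.

b = 39, q = 24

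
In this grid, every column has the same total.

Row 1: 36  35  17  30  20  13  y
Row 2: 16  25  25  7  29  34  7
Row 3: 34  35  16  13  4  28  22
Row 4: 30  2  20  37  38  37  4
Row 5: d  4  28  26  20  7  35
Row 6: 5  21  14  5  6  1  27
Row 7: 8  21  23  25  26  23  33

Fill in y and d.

Columns 5 and 6 both add up to 143, so every column sums to 143.
Column 7: 7 + 22 + 4 + 35 + 27 + 33 = 128, so the missing entry is 143 − 128 = 15.
Column 1: 36 + 16 + 34 + 30 + 5 + 8 = 129, so the missing entry is 143 − 129 = 14.

y = 15, d = 14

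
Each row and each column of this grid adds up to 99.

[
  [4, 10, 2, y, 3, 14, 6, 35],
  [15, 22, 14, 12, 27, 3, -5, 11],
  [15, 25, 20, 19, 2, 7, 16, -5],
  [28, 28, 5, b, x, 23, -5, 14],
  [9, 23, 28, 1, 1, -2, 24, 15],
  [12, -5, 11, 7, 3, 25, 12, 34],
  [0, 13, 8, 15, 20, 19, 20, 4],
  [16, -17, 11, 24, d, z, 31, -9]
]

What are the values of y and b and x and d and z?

y = 25, b = -4, x = 10, d = 33, z = 10

The known cells in row 1 total 74, leaving 99 − 74 = 25 for the blank.
The known cells in column 4 total 103, leaving 99 − 103 = -4 for the blank.
The known cells in row 4 total 89, leaving 99 − 89 = 10 for the blank.
The known cells in column 5 total 66, leaving 99 − 66 = 33 for the blank.
The known cells in row 8 total 89, leaving 99 − 89 = 10 for the blank.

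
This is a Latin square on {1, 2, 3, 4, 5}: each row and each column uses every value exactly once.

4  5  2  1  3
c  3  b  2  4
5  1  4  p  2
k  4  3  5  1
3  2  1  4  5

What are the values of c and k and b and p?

c = 1, k = 2, b = 5, p = 3

Cell (3,4): row 3 already has {1, 2, 4, 5} → 3.
At (row 2, col 3): column 3 already has {1, 2, 3, 4}, so the value is 5.
At (row 2, col 1): row 2 already has {2, 3, 4, 5}, so the value is 1.
At (row 4, col 1): row 4 already has {1, 3, 4, 5}, so the value is 2.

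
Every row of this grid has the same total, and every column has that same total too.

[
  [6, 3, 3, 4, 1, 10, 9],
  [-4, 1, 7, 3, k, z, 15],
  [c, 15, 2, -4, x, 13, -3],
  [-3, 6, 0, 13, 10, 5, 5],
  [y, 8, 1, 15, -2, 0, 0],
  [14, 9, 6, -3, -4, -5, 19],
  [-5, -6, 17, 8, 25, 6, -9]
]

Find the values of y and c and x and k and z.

Rows 1 and 4 both sum to 36, so that's the common total.
The known cells in row 5 total 22, leaving 36 − 22 = 14 for the blank.
The known cells in column 6 total 29, leaving 36 − 29 = 7 for the blank.
The known cells in column 1 total 22, leaving 36 − 22 = 14 for the blank.
The known cells in row 3 total 37, leaving 36 − 37 = -1 for the blank.
The known cells in row 2 total 29, leaving 36 − 29 = 7 for the blank.

y = 14, c = 14, x = -1, k = 7, z = 7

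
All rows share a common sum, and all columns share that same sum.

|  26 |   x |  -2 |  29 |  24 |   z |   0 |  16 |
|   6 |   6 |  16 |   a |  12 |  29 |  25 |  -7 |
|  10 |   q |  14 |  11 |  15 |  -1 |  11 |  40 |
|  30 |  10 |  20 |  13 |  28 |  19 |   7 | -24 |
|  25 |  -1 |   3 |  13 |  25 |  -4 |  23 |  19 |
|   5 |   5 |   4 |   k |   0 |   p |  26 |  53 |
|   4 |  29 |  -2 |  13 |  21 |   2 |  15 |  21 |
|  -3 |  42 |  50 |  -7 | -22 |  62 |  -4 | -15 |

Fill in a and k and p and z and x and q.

a = 16, k = 15, p = -5, z = 1, x = 9, q = 3

Rows 4 and 5 both sum to 103, so that's the common total.
The known cells in row 3 total 100, leaving 103 − 100 = 3 for the blank.
The known cells in column 2 total 94, leaving 103 − 94 = 9 for the blank.
The known cells in row 1 total 102, leaving 103 − 102 = 1 for the blank.
The known cells in column 6 total 108, leaving 103 − 108 = -5 for the blank.
The known cells in row 6 total 88, leaving 103 − 88 = 15 for the blank.
The known cells in row 2 total 87, leaving 103 − 87 = 16 for the blank.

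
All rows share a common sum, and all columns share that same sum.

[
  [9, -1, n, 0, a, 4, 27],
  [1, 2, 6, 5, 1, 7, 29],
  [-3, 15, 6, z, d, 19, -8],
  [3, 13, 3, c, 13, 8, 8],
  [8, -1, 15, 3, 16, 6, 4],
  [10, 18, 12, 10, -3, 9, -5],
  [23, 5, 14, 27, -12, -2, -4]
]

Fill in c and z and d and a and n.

c = 3, z = 3, d = 19, a = 17, n = -5

Rows 2 and 5 both sum to 51, so that's the common total.
The known cells in column 3 total 56, leaving 51 − 56 = -5 for the blank.
The known cells in row 1 total 34, leaving 51 − 34 = 17 for the blank.
The known cells in column 5 total 32, leaving 51 − 32 = 19 for the blank.
The known cells in row 3 total 48, leaving 51 − 48 = 3 for the blank.
The known cells in row 4 total 48, leaving 51 − 48 = 3 for the blank.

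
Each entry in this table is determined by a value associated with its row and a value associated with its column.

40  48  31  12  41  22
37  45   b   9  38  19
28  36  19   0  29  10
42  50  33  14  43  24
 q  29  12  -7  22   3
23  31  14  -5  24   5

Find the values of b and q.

b = 28, q = 21

The difference between any two rows is the same in every column — this is an addition table with the headers hidden.
Row 2 minus row 1 is 38 − 41 = -3, so its entry in column 3 is 31 + (-3) = 28.
Row 5 minus row 1 is 22 − 41 = -19, so its entry in column 1 is 40 + (-19) = 21.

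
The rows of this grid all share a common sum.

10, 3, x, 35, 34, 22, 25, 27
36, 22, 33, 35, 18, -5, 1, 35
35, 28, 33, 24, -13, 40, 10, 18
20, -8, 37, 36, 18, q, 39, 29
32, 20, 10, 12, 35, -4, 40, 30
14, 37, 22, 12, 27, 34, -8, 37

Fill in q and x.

The complete rows each total 175.
Row 4 is missing 175 − 171 = 4 (since 20 − 8 + 37 + 36 + 18 + 39 + 29 = 171).
Row 1 is missing 175 − 156 = 19 (since 10 + 3 + 35 + 34 + 22 + 25 + 27 = 156).

q = 4, x = 19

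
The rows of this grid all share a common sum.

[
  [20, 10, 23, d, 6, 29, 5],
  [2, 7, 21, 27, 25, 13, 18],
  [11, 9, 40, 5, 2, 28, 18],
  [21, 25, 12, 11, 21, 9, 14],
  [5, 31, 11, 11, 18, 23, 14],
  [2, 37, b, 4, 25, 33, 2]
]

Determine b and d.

Row 3 sums to 113 and so does row 4; that's the common total.
In row 6 the known cells total 103, leaving 113 − 103 = 10.
In row 1 the known cells total 93, leaving 113 − 93 = 20.

b = 10, d = 20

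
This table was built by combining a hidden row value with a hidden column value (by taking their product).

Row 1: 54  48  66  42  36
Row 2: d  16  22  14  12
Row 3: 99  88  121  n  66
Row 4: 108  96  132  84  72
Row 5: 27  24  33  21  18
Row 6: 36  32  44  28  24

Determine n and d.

n = 77, d = 18

Each row is a constant multiple of every other row — this is a multiplication table with the headers hidden.
Row 3 is 121/66 = 11/6 times row 1, so its entry in column 4 is 42 × 11/6 = 77.
Row 2 is 22/66 = 1/3 times row 1, so its entry in column 1 is 54 × 1/3 = 18.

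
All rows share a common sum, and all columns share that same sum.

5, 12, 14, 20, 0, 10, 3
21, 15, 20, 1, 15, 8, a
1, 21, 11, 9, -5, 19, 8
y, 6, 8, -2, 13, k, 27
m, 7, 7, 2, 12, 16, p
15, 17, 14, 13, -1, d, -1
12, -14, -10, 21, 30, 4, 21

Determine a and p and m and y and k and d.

a = -16, p = 22, m = -2, y = 12, k = 0, d = 7

Rows 1 and 3 both sum to 64, so that's the common total.
Row 6: 15 + 17 + 14 + 13 − 1 − 1 = 57, so its missing entry is 64 − 57 = 7.
Row 2: 21 + 15 + 20 + 1 + 15 + 8 = 80, so its missing entry is 64 − 80 = -16.
Column 7: 3 − 16 + 8 + 27 − 1 + 21 = 42, so its missing entry is 64 − 42 = 22.
Row 5: 7 + 7 + 2 + 12 + 16 + 22 = 66, so its missing entry is 64 − 66 = -2.
Column 1: 5 + 21 + 1 − 2 + 15 + 12 = 52, so its missing entry is 64 − 52 = 12.
Row 4: 12 + 6 + 8 − 2 + 13 + 27 = 64, so its missing entry is 64 − 64 = 0.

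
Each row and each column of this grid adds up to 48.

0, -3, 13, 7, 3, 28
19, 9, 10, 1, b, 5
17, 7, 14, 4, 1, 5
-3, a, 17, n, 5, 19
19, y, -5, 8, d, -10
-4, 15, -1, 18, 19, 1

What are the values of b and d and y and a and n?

Row 2: 19 + 9 + 10 + 1 + 5 = 44, so its missing entry is 48 − 44 = 4.
Column 5: 3 + 4 + 1 + 5 + 19 = 32, so its missing entry is 48 − 32 = 16.
Column 4: 7 + 1 + 4 + 8 + 18 = 38, so its missing entry is 48 − 38 = 10.
Row 4: -3 + 17 + 10 + 5 + 19 = 48, so its missing entry is 48 − 48 = 0.
Row 5: 19 − 5 + 8 + 16 − 10 = 28, so its missing entry is 48 − 28 = 20.

b = 4, d = 16, y = 20, a = 0, n = 10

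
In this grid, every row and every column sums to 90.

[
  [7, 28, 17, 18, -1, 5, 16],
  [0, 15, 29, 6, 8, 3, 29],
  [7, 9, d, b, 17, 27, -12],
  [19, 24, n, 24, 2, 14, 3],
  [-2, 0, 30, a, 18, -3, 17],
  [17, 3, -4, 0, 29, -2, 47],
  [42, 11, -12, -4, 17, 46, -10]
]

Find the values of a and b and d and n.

a = 30, b = 16, d = 26, n = 4

Row 4: 19 + 24 + 24 + 2 + 14 + 3 = 86, so its missing entry is 90 − 86 = 4.
Column 3: 17 + 29 + 4 + 30 − 4 − 12 = 64, so its missing entry is 90 − 64 = 26.
Row 3: 7 + 9 + 26 + 17 + 27 − 12 = 74, so its missing entry is 90 − 74 = 16.
Row 5: -2 + 0 + 30 + 18 − 3 + 17 = 60, so its missing entry is 90 − 60 = 30.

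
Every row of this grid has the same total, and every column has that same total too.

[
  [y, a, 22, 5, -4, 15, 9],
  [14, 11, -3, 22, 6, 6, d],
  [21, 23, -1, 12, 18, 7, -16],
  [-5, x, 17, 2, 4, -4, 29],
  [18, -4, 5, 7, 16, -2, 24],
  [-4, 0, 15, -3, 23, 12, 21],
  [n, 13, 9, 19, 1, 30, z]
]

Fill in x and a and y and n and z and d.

x = 21, a = 0, y = 17, n = 3, z = -11, d = 8

Rows 3 and 5 both sum to 64, so that's the common total.
Row 4: -5 + 17 + 2 + 4 − 4 + 29 = 43, so its missing entry is 64 − 43 = 21.
Column 2: 11 + 23 + 21 − 4 + 0 + 13 = 64, so its missing entry is 64 − 64 = 0.
Row 1: 0 + 22 + 5 − 4 + 15 + 9 = 47, so its missing entry is 64 − 47 = 17.
Column 1: 17 + 14 + 21 − 5 + 18 − 4 = 61, so its missing entry is 64 − 61 = 3.
Row 7: 3 + 13 + 9 + 19 + 1 + 30 = 75, so its missing entry is 64 − 75 = -11.
Row 2: 14 + 11 − 3 + 22 + 6 + 6 = 56, so its missing entry is 64 − 56 = 8.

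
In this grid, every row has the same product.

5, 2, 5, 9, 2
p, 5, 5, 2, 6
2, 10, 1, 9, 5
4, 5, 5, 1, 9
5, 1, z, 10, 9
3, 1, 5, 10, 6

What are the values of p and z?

Rows 1 and 3 each multiply to 900, so every row has product 900.
Row 2: 5×5×2×6 = 300, so the missing entry is 900 ÷ 300 = 3.
Row 5: 5×1×10×9 = 450, so the missing entry is 900 ÷ 450 = 2.

p = 3, z = 2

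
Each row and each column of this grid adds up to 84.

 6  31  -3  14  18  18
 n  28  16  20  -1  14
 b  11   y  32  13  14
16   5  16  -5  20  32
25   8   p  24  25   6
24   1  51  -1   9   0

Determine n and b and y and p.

n = 7, b = 6, y = 8, p = -4

The known cells in row 2 total 77, leaving 84 − 77 = 7 for the blank.
The known cells in column 1 total 78, leaving 84 − 78 = 6 for the blank.
The known cells in row 5 total 88, leaving 84 − 88 = -4 for the blank.
The known cells in row 3 total 76, leaving 84 − 76 = 8 for the blank.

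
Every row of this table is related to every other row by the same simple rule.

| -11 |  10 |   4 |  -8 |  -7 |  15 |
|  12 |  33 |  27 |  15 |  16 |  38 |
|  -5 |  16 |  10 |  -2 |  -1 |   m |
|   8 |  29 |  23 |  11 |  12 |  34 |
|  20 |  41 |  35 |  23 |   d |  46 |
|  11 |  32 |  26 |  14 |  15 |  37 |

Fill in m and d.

The difference between any two rows is the same in every column — this is an addition table with the headers hidden.
Row 3 minus row 1 is -2 − (-8) = 6, so its entry in column 6 is 15 + 6 = 21.
Row 5 minus row 1 is 23 − (-8) = 31, so its entry in column 5 is -7 + 31 = 24.

m = 21, d = 24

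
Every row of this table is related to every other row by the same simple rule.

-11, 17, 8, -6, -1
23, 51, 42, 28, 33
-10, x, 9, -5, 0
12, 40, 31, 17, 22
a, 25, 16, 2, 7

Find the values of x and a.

The difference between any two rows is the same in every column — this is an addition table with the headers hidden.
Row 3 minus row 1 is -5 − (-6) = 1, so its entry in column 2 is 17 + 1 = 18.
Row 5 minus row 1 is 2 − (-6) = 8, so its entry in column 1 is -11 + 8 = -3.

x = 18, a = -3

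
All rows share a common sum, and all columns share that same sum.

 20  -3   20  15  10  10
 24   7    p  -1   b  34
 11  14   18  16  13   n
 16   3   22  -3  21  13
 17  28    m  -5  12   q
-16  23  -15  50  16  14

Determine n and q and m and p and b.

n = 0, q = 1, m = 19, p = 8, b = 0

Rows 1 and 4 both sum to 72, so that's the common total.
Column 5: 10 + 13 + 21 + 12 + 16 = 72, so its missing entry is 72 − 72 = 0.
Row 2: 24 + 7 − 1 + 0 + 34 = 64, so its missing entry is 72 − 64 = 8.
Column 3: 20 + 8 + 18 + 22 − 15 = 53, so its missing entry is 72 − 53 = 19.
Row 5: 17 + 28 + 19 − 5 + 12 = 71, so its missing entry is 72 − 71 = 1.
Row 3: 11 + 14 + 18 + 16 + 13 = 72, so its missing entry is 72 − 72 = 0.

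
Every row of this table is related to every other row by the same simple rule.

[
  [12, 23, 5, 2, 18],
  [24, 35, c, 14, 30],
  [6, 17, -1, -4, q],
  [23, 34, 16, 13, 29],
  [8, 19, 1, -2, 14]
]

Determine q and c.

The difference between any two rows is the same in every column — this is an addition table with the headers hidden.
Row 3 minus row 1 is 6 − 12 = -6, so its entry in column 5 is 18 + (-6) = 12.
Row 2 minus row 1 is 24 − 12 = 12, so its entry in column 3 is 5 + 12 = 17.

q = 12, c = 17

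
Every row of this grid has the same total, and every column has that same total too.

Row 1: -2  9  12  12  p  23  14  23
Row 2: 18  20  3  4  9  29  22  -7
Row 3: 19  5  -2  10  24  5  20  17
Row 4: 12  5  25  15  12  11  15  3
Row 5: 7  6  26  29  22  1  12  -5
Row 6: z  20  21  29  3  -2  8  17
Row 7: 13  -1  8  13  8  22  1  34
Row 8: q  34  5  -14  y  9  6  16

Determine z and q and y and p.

z = 2, q = 29, y = 13, p = 7

Rows 2 and 3 both sum to 98, so that's the common total.
The known cells in row 6 total 96, leaving 98 − 96 = 2 for the blank.
The known cells in column 1 total 69, leaving 98 − 69 = 29 for the blank.
The known cells in row 8 total 85, leaving 98 − 85 = 13 for the blank.
The known cells in row 1 total 91, leaving 98 − 91 = 7 for the blank.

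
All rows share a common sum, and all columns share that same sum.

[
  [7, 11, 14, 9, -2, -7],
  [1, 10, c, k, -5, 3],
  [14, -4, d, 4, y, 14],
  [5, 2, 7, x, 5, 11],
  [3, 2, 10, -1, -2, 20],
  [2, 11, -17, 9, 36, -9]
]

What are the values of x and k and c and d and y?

Rows 1 and 5 both sum to 32, so that's the common total.
Column 5: -2 − 5 + 5 − 2 + 36 = 32, so its missing entry is 32 − 32 = 0.
Row 4: 5 + 2 + 7 + 5 + 11 = 30, so its missing entry is 32 − 30 = 2.
Row 3: 14 − 4 + 4 + 0 + 14 = 28, so its missing entry is 32 − 28 = 4.
Column 3: 14 + 4 + 7 + 10 − 17 = 18, so its missing entry is 32 − 18 = 14.
Row 2: 1 + 10 + 14 − 5 + 3 = 23, so its missing entry is 32 − 23 = 9.

x = 2, k = 9, c = 14, d = 4, y = 0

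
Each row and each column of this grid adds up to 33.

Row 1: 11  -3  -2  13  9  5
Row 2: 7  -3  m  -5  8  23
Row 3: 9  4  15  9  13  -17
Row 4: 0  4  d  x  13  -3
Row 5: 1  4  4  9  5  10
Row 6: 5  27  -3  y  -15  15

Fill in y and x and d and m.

y = 4, x = 3, d = 16, m = 3

The known cells in row 6 total 29, leaving 33 − 29 = 4 for the blank.
The known cells in row 2 total 30, leaving 33 − 30 = 3 for the blank.
The known cells in column 3 total 17, leaving 33 − 17 = 16 for the blank.
The known cells in row 4 total 30, leaving 33 − 30 = 3 for the blank.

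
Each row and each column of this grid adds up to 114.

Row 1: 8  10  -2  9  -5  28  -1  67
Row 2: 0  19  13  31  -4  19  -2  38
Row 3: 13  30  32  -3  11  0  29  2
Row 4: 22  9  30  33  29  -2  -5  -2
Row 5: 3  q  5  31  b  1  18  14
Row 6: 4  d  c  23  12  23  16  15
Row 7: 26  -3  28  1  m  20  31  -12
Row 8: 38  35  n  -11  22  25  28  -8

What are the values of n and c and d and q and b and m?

n = -15, c = 23, d = -2, q = 16, b = 26, m = 23

Row 7: 26 − 3 + 28 + 1 + 20 + 31 − 12 = 91, so its missing entry is 114 − 91 = 23.
Column 5: -5 − 4 + 11 + 29 + 12 + 23 + 22 = 88, so its missing entry is 114 − 88 = 26.
Row 8: 38 + 35 − 11 + 22 + 25 + 28 − 8 = 129, so its missing entry is 114 − 129 = -15.
Row 5: 3 + 5 + 31 + 26 + 1 + 18 + 14 = 98, so its missing entry is 114 − 98 = 16.
Column 2: 10 + 19 + 30 + 9 + 16 − 3 + 35 = 116, so its missing entry is 114 − 116 = -2.
Row 6: 4 − 2 + 23 + 12 + 23 + 16 + 15 = 91, so its missing entry is 114 − 91 = 23.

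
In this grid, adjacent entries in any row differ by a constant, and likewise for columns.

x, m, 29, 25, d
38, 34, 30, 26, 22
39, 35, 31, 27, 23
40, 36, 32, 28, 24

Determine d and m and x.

d = 21, m = 33, x = 37

Along each row the entries change by -4 per step; down each column they change by 1.
Row 1: from 29 at column 3, stepping by -4 to column 5 gives 21.
Row 1: from 29 at column 3, stepping by -4 to column 2 gives 33.
Row 1: from 29 at column 3, stepping by -4 to column 1 gives 37.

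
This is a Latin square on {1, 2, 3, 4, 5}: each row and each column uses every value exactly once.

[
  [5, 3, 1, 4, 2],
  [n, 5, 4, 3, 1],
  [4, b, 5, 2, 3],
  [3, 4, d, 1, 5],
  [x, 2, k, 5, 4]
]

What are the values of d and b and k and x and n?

d = 2, b = 1, k = 3, x = 1, n = 2

For row 3, column 2: row 3 already has {2, 3, 4, 5}; that leaves 1.
Cell (2,1): row 2 already has {1, 3, 4, 5} → 2.
Cell (5,1): column 1 already has {2, 3, 4, 5} → 1.
For row 5, column 3: row 5 already has {1, 2, 4, 5}; that leaves 3.
At (row 4, col 3): row 4 already has {1, 3, 4, 5}, so the value is 2.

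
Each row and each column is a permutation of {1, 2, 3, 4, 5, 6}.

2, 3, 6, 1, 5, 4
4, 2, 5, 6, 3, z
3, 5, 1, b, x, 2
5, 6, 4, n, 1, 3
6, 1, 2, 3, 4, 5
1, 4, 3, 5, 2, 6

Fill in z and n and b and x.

z = 1, n = 2, b = 4, x = 6

Cell (3,5): column 5 already has {1, 2, 3, 4, 5} → 6.
For row 3, column 4: row 3 already has {1, 2, 3, 5, 6}; that leaves 4.
For row 4, column 4: row 4 already has {1, 3, 4, 5, 6}; that leaves 2.
At (row 2, col 6): row 2 already has {2, 3, 4, 5, 6}, so the value is 1.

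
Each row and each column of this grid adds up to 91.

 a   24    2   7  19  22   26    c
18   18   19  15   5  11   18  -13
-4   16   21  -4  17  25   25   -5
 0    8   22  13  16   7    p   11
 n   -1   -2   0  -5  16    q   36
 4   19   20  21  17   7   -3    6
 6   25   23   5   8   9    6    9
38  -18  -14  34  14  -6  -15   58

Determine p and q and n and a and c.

p = 14, q = 20, n = 27, a = 2, c = -11

Column 8: -13 − 5 + 11 + 36 + 6 + 9 + 58 = 102, so its missing entry is 91 − 102 = -11.
Row 1: 24 + 2 + 7 + 19 + 22 + 26 − 11 = 89, so its missing entry is 91 − 89 = 2.
Column 1: 2 + 18 − 4 + 0 + 4 + 6 + 38 = 64, so its missing entry is 91 − 64 = 27.
Row 5: 27 − 1 − 2 + 0 − 5 + 16 + 36 = 71, so its missing entry is 91 − 71 = 20.
Row 4: 0 + 8 + 22 + 13 + 16 + 7 + 11 = 77, so its missing entry is 91 − 77 = 14.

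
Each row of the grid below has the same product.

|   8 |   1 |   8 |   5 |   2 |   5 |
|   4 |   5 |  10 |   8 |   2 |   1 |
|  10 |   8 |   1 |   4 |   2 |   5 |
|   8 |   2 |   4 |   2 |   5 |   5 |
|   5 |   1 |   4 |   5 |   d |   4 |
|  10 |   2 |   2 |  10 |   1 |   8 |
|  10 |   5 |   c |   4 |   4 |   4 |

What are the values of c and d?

Rows 4 and 6 each multiply to 3200, so every row has product 3200.
Row 7: 10×5×4×4×4 = 3200, so the missing entry is 3200 ÷ 3200 = 1.
Row 5: 5×1×4×5×4 = 400, so the missing entry is 3200 ÷ 400 = 8.

c = 1, d = 8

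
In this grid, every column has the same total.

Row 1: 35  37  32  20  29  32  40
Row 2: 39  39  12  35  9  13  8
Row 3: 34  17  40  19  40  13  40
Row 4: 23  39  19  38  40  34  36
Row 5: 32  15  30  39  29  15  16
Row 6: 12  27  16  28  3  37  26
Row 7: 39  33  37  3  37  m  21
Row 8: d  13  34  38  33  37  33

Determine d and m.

Column 3 sums to 220 and so does column 5; that's the common total.
In column 1 the known cells total 214, leaving 220 − 214 = 6.
In column 6 the known cells total 181, leaving 220 − 181 = 39.

d = 6, m = 39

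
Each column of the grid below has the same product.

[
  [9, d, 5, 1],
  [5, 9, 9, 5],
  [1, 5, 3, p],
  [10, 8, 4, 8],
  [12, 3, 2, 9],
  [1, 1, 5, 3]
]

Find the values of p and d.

p = 5, d = 5

Columns 1 and 3 each multiply to 5400, so every column has product 5400.
Column 4: 1×5×8×9×3 = 1080, so the missing entry is 5400 ÷ 1080 = 5.
Column 2: 9×5×8×3×1 = 1080, so the missing entry is 5400 ÷ 1080 = 5.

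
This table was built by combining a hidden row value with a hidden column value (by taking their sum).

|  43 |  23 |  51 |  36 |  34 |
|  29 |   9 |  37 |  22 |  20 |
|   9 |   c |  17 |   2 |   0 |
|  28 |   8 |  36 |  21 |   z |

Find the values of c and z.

c = -11, z = 19

The difference between any two rows is the same in every column — this is an addition table with the headers hidden.
Row 3 minus row 1 is 9 − 43 = -34, so its entry in column 2 is 23 + (-34) = -11.
Row 4 minus row 1 is 28 − 43 = -15, so its entry in column 5 is 34 + (-15) = 19.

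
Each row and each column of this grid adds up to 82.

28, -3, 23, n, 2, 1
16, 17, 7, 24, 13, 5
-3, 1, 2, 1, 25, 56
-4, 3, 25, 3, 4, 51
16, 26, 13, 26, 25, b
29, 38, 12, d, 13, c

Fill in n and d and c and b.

Row 5 has 16 + 26 + 13 + 26 + 25 = 106; the blank must be 82 − 106 = -24.
Row 1 has 28 − 3 + 23 + 2 + 1 = 51; the blank must be 82 − 51 = 31.
Column 4 has 31 + 24 + 1 + 3 + 26 = 85; the blank must be 82 − 85 = -3.
Row 6 has 29 + 38 + 12 − 3 + 13 = 89; the blank must be 82 − 89 = -7.

n = 31, d = -3, c = -7, b = -24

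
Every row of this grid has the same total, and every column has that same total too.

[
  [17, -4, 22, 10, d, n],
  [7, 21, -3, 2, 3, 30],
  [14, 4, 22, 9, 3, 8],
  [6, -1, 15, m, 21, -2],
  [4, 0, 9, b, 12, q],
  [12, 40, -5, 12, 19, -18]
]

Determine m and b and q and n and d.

Rows 2 and 3 both sum to 60, so that's the common total.
Column 5: 3 + 3 + 21 + 12 + 19 = 58, so its missing entry is 60 − 58 = 2.
Row 4: 6 − 1 + 15 + 21 − 2 = 39, so its missing entry is 60 − 39 = 21.
Column 4: 10 + 2 + 9 + 21 + 12 = 54, so its missing entry is 60 − 54 = 6.
Row 5: 4 + 0 + 9 + 6 + 12 = 31, so its missing entry is 60 − 31 = 29.
Row 1: 17 − 4 + 22 + 10 + 2 = 47, so its missing entry is 60 − 47 = 13.

m = 21, b = 6, q = 29, n = 13, d = 2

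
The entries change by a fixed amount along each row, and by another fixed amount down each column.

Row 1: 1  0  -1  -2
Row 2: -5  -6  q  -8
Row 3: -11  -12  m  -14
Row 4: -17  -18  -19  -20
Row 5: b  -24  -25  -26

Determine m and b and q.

Along each row the entries change by -1 per step; down each column they change by -6.
Row 3: from -11 at column 1, stepping by -1 to column 3 gives -13.
Row 5: from -24 at column 2, stepping by -1 to column 1 gives -23.
Row 2: from -5 at column 1, stepping by -1 to column 3 gives -7.

m = -13, b = -23, q = -7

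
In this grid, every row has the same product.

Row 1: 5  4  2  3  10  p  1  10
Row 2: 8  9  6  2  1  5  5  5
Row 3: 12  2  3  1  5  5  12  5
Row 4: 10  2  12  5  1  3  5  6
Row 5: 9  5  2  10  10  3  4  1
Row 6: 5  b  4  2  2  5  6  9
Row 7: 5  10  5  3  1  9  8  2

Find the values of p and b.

Rows 2 and 7 each multiply to 108000, so every row has product 108000.
Row 1: 5×4×2×3×10×1×10 = 12000, so the missing entry is 108000 ÷ 12000 = 9.
Row 6: 5×4×2×2×5×6×9 = 21600, so the missing entry is 108000 ÷ 21600 = 5.

p = 9, b = 5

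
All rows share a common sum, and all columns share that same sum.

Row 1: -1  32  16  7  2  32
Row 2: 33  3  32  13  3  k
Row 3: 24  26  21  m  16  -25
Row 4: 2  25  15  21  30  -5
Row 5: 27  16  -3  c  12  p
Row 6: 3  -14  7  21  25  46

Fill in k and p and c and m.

k = 4, p = 36, c = 0, m = 26

Rows 1 and 4 both sum to 88, so that's the common total.
Row 3 has 24 + 26 + 21 + 16 − 25 = 62; the blank must be 88 − 62 = 26.
Column 4 has 7 + 13 + 26 + 21 + 21 = 88; the blank must be 88 − 88 = 0.
Row 5 has 27 + 16 − 3 + 0 + 12 = 52; the blank must be 88 − 52 = 36.
Row 2 has 33 + 3 + 32 + 13 + 3 = 84; the blank must be 88 − 84 = 4.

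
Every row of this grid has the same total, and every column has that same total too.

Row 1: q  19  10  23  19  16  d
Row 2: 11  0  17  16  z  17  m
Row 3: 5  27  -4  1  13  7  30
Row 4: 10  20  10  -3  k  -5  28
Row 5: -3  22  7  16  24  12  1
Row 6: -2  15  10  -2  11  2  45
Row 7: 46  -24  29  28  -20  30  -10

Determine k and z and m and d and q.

Rows 3 and 5 both sum to 79, so that's the common total.
Row 4: 10 + 20 + 10 − 3 − 5 + 28 = 60, so its missing entry is 79 − 60 = 19.
Column 1: 11 + 5 + 10 − 3 − 2 + 46 = 67, so its missing entry is 79 − 67 = 12.
Column 5: 19 + 13 + 19 + 24 + 11 − 20 = 66, so its missing entry is 79 − 66 = 13.
Row 1: 12 + 19 + 10 + 23 + 19 + 16 = 99, so its missing entry is 79 − 99 = -20.
Row 2: 11 + 0 + 17 + 16 + 13 + 17 = 74, so its missing entry is 79 − 74 = 5.

k = 19, z = 13, m = 5, d = -20, q = 12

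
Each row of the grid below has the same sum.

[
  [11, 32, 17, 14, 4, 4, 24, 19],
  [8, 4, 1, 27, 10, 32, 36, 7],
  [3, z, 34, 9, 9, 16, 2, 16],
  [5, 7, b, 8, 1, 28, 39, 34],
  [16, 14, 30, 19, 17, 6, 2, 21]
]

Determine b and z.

b = 3, z = 36

Row 2 sums to 125 and so does row 5; that's the common total.
In row 4 the known cells total 122, leaving 125 − 122 = 3.
In row 3 the known cells total 89, leaving 125 − 89 = 36.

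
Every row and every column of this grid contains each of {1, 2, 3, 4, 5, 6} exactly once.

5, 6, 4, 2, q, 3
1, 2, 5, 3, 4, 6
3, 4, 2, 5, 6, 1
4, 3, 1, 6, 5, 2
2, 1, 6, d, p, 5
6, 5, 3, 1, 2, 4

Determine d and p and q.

d = 4, p = 3, q = 1

At (row 1, col 5): row 1 already has {2, 3, 4, 5, 6}, so the value is 1.
At (row 5, col 5): column 5 already has {1, 2, 4, 5, 6}, so the value is 3.
Cell (5,4): row 5 already has {1, 2, 3, 5, 6} → 4.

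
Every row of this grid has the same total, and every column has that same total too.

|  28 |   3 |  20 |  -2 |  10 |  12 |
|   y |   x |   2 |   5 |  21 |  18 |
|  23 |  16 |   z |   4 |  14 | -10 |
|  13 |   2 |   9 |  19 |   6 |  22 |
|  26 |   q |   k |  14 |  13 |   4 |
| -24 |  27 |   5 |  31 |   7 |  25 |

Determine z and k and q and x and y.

Rows 1 and 4 both sum to 71, so that's the common total.
Row 3 has 23 + 16 + 4 + 14 − 10 = 47; the blank must be 71 − 47 = 24.
Column 3 has 20 + 2 + 24 + 9 + 5 = 60; the blank must be 71 − 60 = 11.
Column 1 has 28 + 23 + 13 + 26 − 24 = 66; the blank must be 71 − 66 = 5.
Row 2 has 5 + 2 + 5 + 21 + 18 = 51; the blank must be 71 − 51 = 20.
Row 5 has 26 + 11 + 14 + 13 + 4 = 68; the blank must be 71 − 68 = 3.

z = 24, k = 11, q = 3, x = 20, y = 5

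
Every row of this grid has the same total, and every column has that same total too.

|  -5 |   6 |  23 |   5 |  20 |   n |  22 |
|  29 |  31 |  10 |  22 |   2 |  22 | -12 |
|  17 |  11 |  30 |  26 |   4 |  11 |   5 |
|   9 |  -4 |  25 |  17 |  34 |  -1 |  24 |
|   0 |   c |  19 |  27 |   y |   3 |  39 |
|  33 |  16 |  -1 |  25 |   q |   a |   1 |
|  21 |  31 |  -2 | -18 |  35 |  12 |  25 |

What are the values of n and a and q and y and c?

n = 33, a = 24, q = 6, y = 3, c = 13

Rows 2 and 3 both sum to 104, so that's the common total.
Row 1: -5 + 6 + 23 + 5 + 20 + 22 = 71, so its missing entry is 104 − 71 = 33.
Column 6: 33 + 22 + 11 − 1 + 3 + 12 = 80, so its missing entry is 104 − 80 = 24.
Row 6: 33 + 16 − 1 + 25 + 24 + 1 = 98, so its missing entry is 104 − 98 = 6.
Column 5: 20 + 2 + 4 + 34 + 6 + 35 = 101, so its missing entry is 104 − 101 = 3.
Row 5: 0 + 19 + 27 + 3 + 3 + 39 = 91, so its missing entry is 104 − 91 = 13.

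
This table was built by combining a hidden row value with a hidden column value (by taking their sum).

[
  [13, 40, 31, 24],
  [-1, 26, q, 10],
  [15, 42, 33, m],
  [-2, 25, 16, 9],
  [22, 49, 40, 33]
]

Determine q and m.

q = 17, m = 26

The difference between any two rows is the same in every column — this is an addition table with the headers hidden.
Row 2 minus row 1 is -1 − 13 = -14, so its entry in column 3 is 31 + (-14) = 17.
Row 3 minus row 1 is 15 − 13 = 2, so its entry in column 4 is 24 + 2 = 26.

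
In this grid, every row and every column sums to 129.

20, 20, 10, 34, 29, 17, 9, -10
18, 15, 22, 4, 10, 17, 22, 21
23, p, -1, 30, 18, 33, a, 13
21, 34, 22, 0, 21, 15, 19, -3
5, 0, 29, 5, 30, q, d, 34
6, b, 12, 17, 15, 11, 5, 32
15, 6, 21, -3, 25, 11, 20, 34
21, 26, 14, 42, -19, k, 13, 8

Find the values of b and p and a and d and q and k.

b = 31, p = -3, a = 16, d = 25, q = 1, k = 24

The known cells in row 6 total 98, leaving 129 − 98 = 31 for the blank.
The known cells in column 2 total 132, leaving 129 − 132 = -3 for the blank.
The known cells in row 3 total 113, leaving 129 − 113 = 16 for the blank.
The known cells in column 7 total 104, leaving 129 − 104 = 25 for the blank.
The known cells in row 5 total 128, leaving 129 − 128 = 1 for the blank.
The known cells in row 8 total 105, leaving 129 − 105 = 24 for the blank.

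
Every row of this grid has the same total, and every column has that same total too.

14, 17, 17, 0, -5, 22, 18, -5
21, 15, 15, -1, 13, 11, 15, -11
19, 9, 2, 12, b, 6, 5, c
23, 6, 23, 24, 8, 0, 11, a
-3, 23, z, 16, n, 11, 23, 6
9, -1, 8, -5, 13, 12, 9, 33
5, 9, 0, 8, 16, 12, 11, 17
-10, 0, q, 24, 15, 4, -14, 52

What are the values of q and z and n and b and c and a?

q = 7, z = 6, n = -4, b = 22, c = 3, a = -17

Rows 1 and 2 both sum to 78, so that's the common total.
Row 4: 23 + 6 + 23 + 24 + 8 + 0 + 11 = 95, so its missing entry is 78 − 95 = -17.
Column 8: -5 − 11 − 17 + 6 + 33 + 17 + 52 = 75, so its missing entry is 78 − 75 = 3.
Row 3: 19 + 9 + 2 + 12 + 6 + 5 + 3 = 56, so its missing entry is 78 − 56 = 22.
Column 5: -5 + 13 + 22 + 8 + 13 + 16 + 15 = 82, so its missing entry is 78 − 82 = -4.
Row 5: -3 + 23 + 16 − 4 + 11 + 23 + 6 = 72, so its missing entry is 78 − 72 = 6.
Row 8: -10 + 0 + 24 + 15 + 4 − 14 + 52 = 71, so its missing entry is 78 − 71 = 7.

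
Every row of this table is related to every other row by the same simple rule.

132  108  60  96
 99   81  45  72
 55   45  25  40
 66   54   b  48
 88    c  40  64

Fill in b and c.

Each row is a constant multiple of every other row — this is a multiplication table with the headers hidden.
Row 4 is 66/132 = 1/2 times row 1, so its entry in column 3 is 60 × 1/2 = 30.
Row 5 is 88/132 = 2/3 times row 1, so its entry in column 2 is 108 × 2/3 = 72.

b = 30, c = 72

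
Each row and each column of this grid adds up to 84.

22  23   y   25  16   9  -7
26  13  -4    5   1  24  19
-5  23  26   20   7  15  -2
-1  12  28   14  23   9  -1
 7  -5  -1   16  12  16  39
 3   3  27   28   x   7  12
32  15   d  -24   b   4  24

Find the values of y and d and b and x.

Row 1 has 22 + 23 + 25 + 16 + 9 − 7 = 88; the blank must be 84 − 88 = -4.
Row 6 has 3 + 3 + 27 + 28 + 7 + 12 = 80; the blank must be 84 − 80 = 4.
Column 3 has -4 − 4 + 26 + 28 − 1 + 27 = 72; the blank must be 84 − 72 = 12.
Row 7 has 32 + 15 + 12 − 24 + 4 + 24 = 63; the blank must be 84 − 63 = 21.

y = -4, d = 12, b = 21, x = 4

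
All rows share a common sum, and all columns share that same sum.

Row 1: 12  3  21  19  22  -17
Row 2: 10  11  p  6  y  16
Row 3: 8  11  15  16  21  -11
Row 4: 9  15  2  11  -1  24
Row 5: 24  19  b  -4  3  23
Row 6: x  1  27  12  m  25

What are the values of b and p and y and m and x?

Rows 1 and 3 both sum to 60, so that's the common total.
Row 5 has 24 + 19 − 4 + 3 + 23 = 65; the blank must be 60 − 65 = -5.
Column 3 has 21 + 15 + 2 − 5 + 27 = 60; the blank must be 60 − 60 = 0.
Row 2 has 10 + 11 + 0 + 6 + 16 = 43; the blank must be 60 − 43 = 17.
Column 5 has 22 + 17 + 21 − 1 + 3 = 62; the blank must be 60 − 62 = -2.
Row 6 has 1 + 27 + 12 − 2 + 25 = 63; the blank must be 60 − 63 = -3.

b = -5, p = 0, y = 17, m = -2, x = -3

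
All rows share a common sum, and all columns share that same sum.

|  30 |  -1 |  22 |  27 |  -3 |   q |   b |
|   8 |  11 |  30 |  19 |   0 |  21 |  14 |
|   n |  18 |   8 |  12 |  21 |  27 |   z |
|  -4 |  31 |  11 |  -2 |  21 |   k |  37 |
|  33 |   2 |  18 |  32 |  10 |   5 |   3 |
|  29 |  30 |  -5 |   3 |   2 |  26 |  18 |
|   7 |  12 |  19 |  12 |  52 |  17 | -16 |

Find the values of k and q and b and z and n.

k = 9, q = -2, b = 30, z = 17, n = 0

Rows 2 and 5 both sum to 103, so that's the common total.
Column 1: 30 + 8 − 4 + 33 + 29 + 7 = 103, so its missing entry is 103 − 103 = 0.
Row 3: 0 + 18 + 8 + 12 + 21 + 27 = 86, so its missing entry is 103 − 86 = 17.
Column 7: 14 + 17 + 37 + 3 + 18 − 16 = 73, so its missing entry is 103 − 73 = 30.
Row 1: 30 − 1 + 22 + 27 − 3 + 30 = 105, so its missing entry is 103 − 105 = -2.
Row 4: -4 + 31 + 11 − 2 + 21 + 37 = 94, so its missing entry is 103 − 94 = 9.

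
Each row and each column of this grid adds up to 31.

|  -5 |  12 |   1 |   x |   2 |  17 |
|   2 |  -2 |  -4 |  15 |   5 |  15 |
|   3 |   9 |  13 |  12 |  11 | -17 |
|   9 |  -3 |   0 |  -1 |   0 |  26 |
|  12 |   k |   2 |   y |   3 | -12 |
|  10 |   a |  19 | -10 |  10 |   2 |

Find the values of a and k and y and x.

a = 0, k = 15, y = 11, x = 4

Row 1: -5 + 12 + 1 + 2 + 17 = 27, so its missing entry is 31 − 27 = 4.
Row 6: 10 + 19 − 10 + 10 + 2 = 31, so its missing entry is 31 − 31 = 0.
Column 2: 12 − 2 + 9 − 3 + 0 = 16, so its missing entry is 31 − 16 = 15.
Row 5: 12 + 15 + 2 + 3 − 12 = 20, so its missing entry is 31 − 20 = 11.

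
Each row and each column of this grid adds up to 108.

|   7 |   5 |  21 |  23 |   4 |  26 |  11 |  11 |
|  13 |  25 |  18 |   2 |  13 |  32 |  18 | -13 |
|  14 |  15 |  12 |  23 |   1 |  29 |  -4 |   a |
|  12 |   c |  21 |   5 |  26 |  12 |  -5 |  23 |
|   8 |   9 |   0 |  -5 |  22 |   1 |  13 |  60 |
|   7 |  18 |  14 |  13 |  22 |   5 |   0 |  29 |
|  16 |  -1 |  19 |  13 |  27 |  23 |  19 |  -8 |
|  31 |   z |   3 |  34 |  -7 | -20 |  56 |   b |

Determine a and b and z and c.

Row 4: 12 + 21 + 5 + 26 + 12 − 5 + 23 = 94, so its missing entry is 108 − 94 = 14.
Column 2: 5 + 25 + 15 + 14 + 9 + 18 − 1 = 85, so its missing entry is 108 − 85 = 23.
Row 8: 31 + 23 + 3 + 34 − 7 − 20 + 56 = 120, so its missing entry is 108 − 120 = -12.
Row 3: 14 + 15 + 12 + 23 + 1 + 29 − 4 = 90, so its missing entry is 108 − 90 = 18.

a = 18, b = -12, z = 23, c = 14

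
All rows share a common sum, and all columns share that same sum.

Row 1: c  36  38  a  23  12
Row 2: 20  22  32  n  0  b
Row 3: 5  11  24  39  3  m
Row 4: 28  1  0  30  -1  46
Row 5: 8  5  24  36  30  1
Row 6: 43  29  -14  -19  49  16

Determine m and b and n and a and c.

m = 22, b = 7, n = 23, a = -5, c = 0

Rows 4 and 5 both sum to 104, so that's the common total.
The known cells in column 1 total 104, leaving 104 − 104 = 0 for the blank.
The known cells in row 1 total 109, leaving 104 − 109 = -5 for the blank.
The known cells in row 3 total 82, leaving 104 − 82 = 22 for the blank.
The known cells in column 6 total 97, leaving 104 − 97 = 7 for the blank.
The known cells in row 2 total 81, leaving 104 − 81 = 23 for the blank.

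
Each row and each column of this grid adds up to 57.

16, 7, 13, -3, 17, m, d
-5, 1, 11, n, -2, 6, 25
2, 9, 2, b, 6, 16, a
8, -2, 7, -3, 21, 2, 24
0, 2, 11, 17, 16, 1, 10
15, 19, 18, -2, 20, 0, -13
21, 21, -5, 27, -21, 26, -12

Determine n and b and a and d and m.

The known cells in column 6 total 51, leaving 57 − 51 = 6 for the blank.
The known cells in row 1 total 56, leaving 57 − 56 = 1 for the blank.
The known cells in column 7 total 35, leaving 57 − 35 = 22 for the blank.
The known cells in row 3 total 57, leaving 57 − 57 = 0 for the blank.
The known cells in row 2 total 36, leaving 57 − 36 = 21 for the blank.

n = 21, b = 0, a = 22, d = 1, m = 6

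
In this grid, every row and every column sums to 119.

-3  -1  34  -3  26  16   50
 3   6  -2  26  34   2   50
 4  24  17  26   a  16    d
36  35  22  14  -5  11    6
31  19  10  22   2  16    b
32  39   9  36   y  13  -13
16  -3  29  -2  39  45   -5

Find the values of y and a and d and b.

Row 6: 32 + 39 + 9 + 36 + 13 − 13 = 116, so its missing entry is 119 − 116 = 3.
Row 5: 31 + 19 + 10 + 22 + 2 + 16 = 100, so its missing entry is 119 − 100 = 19.
Column 7: 50 + 50 + 6 + 19 − 13 − 5 = 107, so its missing entry is 119 − 107 = 12.
Row 3: 4 + 24 + 17 + 26 + 16 + 12 = 99, so its missing entry is 119 − 99 = 20.

y = 3, a = 20, d = 12, b = 19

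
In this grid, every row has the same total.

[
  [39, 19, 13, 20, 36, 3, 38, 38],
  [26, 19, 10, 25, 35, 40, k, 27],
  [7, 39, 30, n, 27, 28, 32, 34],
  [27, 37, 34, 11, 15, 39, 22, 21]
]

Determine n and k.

n = 9, k = 24

Rows 1 and 4 both add up to 206, so every row sums to 206.
Row 3: 7 + 39 + 30 + 27 + 28 + 32 + 34 = 197, so the missing entry is 206 − 197 = 9.
Row 2: 26 + 19 + 10 + 25 + 35 + 40 + 27 = 182, so the missing entry is 206 − 182 = 24.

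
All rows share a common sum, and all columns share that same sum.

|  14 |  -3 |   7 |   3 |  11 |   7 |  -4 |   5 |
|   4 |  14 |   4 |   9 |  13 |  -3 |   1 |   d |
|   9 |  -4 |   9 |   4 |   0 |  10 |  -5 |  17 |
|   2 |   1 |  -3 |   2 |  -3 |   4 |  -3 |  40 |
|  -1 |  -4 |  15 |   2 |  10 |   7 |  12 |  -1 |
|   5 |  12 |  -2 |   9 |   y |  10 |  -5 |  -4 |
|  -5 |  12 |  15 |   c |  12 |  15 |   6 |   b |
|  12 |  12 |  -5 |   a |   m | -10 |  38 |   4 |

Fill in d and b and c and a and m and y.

Rows 1 and 3 both sum to 40, so that's the common total.
Row 6: 5 + 12 − 2 + 9 + 10 − 5 − 4 = 25, so its missing entry is 40 − 25 = 15.
Column 5: 11 + 13 + 0 − 3 + 10 + 15 + 12 = 58, so its missing entry is 40 − 58 = -18.
Row 8: 12 + 12 − 5 − 18 − 10 + 38 + 4 = 33, so its missing entry is 40 − 33 = 7.
Row 2: 4 + 14 + 4 + 9 + 13 − 3 + 1 = 42, so its missing entry is 40 − 42 = -2.
Column 8: 5 − 2 + 17 + 40 − 1 − 4 + 4 = 59, so its missing entry is 40 − 59 = -19.
Row 7: -5 + 12 + 15 + 12 + 15 + 6 − 19 = 36, so its missing entry is 40 − 36 = 4.

d = -2, b = -19, c = 4, a = 7, m = -18, y = 15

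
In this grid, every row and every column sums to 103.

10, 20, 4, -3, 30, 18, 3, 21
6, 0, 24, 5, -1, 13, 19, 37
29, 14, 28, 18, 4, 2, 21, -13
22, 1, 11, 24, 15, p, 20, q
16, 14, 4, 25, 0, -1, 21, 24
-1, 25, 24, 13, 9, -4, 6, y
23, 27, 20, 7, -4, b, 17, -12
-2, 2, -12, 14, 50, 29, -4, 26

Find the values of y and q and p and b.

Row 7 has 23 + 27 + 20 + 7 − 4 + 17 − 12 = 78; the blank must be 103 − 78 = 25.
Column 6 has 18 + 13 + 2 − 1 − 4 + 25 + 29 = 82; the blank must be 103 − 82 = 21.
Row 4 has 22 + 1 + 11 + 24 + 15 + 21 + 20 = 114; the blank must be 103 − 114 = -11.
Row 6 has -1 + 25 + 24 + 13 + 9 − 4 + 6 = 72; the blank must be 103 − 72 = 31.

y = 31, q = -11, p = 21, b = 25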